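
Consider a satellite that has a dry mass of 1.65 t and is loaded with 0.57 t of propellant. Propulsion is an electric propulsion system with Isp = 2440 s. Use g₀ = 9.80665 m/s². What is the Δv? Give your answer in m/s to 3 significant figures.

v_e = Isp · g₀ = 2440 × 9.80665 = 23928.2 m/s.
m₀ = m_dry + m_prop = 1.65 + 0.57 = 2.22 t.
Δv = v_e · ln(m₀/m_f) = 23928.2 × ln(1.345) = 23928.2 × 0.2967 ≈ 7100.3 m/s.

Δv ≈ 7100 m/s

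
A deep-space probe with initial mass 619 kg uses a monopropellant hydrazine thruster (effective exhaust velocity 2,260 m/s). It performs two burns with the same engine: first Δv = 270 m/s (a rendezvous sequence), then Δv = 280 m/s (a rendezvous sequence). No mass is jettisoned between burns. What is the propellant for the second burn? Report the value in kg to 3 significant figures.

After the first burn: m = 619 × exp(−270/2260.0) = 619 × 0.88739 = 549.294 kg.
After the second burn: m = 549.294 × exp(−280/2260.0) = 549.294 × 0.88347 = 485.285 kg.
Second-burn propellant = 549.294 − 485.285 = 64.009 kg.

propellant for the second burn ≈ 64.0 kg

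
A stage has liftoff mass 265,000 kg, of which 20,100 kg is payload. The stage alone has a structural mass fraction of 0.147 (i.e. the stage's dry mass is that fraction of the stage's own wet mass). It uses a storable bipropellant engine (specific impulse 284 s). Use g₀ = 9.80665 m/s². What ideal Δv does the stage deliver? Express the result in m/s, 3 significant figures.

Stage wet mass = m₀ − payload = 265,000 − 20,100 = 244,900 kg.
Stage dry mass = ε × stage wet mass = 0.147 × 244,900 = 36,000.3 kg.
Burnout mass m_f = stage dry + payload = 36,000.3 + 20,100 = 56,100.3 kg.
v_e = Isp · g₀ = 284 × 9.80665 = 2785.1 m/s.
By the Tsiolkovsky rocket equation, Δv = v_e · ln(265,000/56,100.3) = 2785.1 × ln(4.724) = 2785.1 × 1.5526 ≈ 4324 m/s.

Δv ≈ 4320 m/s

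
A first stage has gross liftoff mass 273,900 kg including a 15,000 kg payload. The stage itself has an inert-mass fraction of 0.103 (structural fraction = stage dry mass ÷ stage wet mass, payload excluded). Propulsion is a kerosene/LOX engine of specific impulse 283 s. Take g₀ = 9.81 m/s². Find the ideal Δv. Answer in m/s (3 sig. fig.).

Δv ≈ 5230 m/s

Stage wet mass = m₀ − payload = 273,900 − 15,000 = 258,900 kg.
Stage dry mass = ε × stage wet mass = 0.103 × 258,900 = 26,666.7 kg.
Burnout mass m_f = stage dry + payload = 26,666.7 + 15,000 = 41,666.7 kg.
v_e = Isp · g₀ = 283 × 9.81 = 2776.2 m/s.
From the ideal rocket equation, Δv = v_e · ln(273,900/41,666.7) = 2776.2 × ln(6.574) = 2776.2 × 1.8831 ≈ 5228 m/s.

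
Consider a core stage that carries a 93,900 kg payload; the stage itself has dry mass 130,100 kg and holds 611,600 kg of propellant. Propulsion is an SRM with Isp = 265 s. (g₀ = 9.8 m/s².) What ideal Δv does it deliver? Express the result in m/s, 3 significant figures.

v_e = Isp · g₀ = 265 × 9.8 = 2597.0 m/s.
m₀ = payload + dry + propellant = 93,900 + 130,100 + 611,600 = 835,600 kg.
m_f = payload + dry = 93,900 + 130,100 = 224,000 kg.
Rocket equation: Δv = v_e · ln(m₀/m_f) = 2597.0 × ln(3.73) = 2597.0 × 1.3165 ≈ 3419.0 m/s.

Δv ≈ 3420 m/s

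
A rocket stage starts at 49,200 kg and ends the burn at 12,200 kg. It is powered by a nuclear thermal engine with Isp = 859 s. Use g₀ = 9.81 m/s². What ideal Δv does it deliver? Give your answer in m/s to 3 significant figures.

Δv ≈ 11800 m/s

v_e = Isp · g₀ = 859 × 9.81 = 8426.8 m/s.
Rocket equation: Δv = v_e · ln(m₀/m_f) = 8426.8 × ln(4.033) = 8426.8 × 1.3945 ≈ 11750.8 m/s.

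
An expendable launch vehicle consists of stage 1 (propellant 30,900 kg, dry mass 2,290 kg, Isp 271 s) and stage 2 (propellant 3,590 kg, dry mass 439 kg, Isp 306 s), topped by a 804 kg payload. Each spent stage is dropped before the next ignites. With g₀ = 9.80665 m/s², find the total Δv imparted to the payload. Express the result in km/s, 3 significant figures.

Ignition mass of stage 1 = 30,900+2,290 + 3,590+439 + 804 = 38,023 kg.
Stage 1: m₀ = 38,023 kg, m_f = 38,023 − 30,900 = 7,123 kg; Δv = 271×9.80665×ln(5.338) = 2657.6×1.6749 ≈ 4451 m/s.
Stage 2: m₀ = 4,833 kg, m_f = 4,833 − 3,590 = 1,243 kg; Δv = 306×9.80665×ln(3.888) = 3000.8×1.3579 ≈ 4075 m/s.
Total Δv = 4451 + 4075 = 8526 m/s.

Δv ≈ 8.53 km/s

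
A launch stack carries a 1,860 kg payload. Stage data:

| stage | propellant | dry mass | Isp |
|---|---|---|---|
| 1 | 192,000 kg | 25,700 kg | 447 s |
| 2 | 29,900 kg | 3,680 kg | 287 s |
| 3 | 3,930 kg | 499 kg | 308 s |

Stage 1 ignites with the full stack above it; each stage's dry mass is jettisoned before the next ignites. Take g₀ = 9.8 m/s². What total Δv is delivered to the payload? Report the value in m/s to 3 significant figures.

Δv ≈ 12900 m/s

Ignition mass of stage 1 = 192,000+25,700 + 29,900+3,680 + 3,930+499 + 1,860 = 257,569 kg.
Stage 1: m₀ = 257,569 kg, m_f = 257,569 − 192,000 = 65,569 kg; Δv = 447×9.8×ln(3.928) = 4380.6×1.3682 ≈ 5993 m/s.
Stage 2: m₀ = 39,869 kg, m_f = 39,869 − 29,900 = 9,969 kg; Δv = 287×9.8×ln(3.999) = 2812.6×1.3861 ≈ 3899 m/s.
Stage 3: m₀ = 6,289 kg, m_f = 6,289 − 3,930 = 2,359 kg; Δv = 308×9.8×ln(2.666) = 3018.4×0.9806 ≈ 2960 m/s.
Total Δv = 5993 + 3899 + 2960 = 12852 m/s.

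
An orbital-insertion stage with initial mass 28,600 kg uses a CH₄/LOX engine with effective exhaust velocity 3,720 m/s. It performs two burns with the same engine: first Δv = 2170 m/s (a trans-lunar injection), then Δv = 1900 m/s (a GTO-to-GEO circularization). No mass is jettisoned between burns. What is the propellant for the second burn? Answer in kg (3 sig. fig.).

propellant for the second burn ≈ 6380 kg

After the first burn: m = 28600 × exp(−2170/3720.0) = 28600 × 0.55804 = 15,959.9 kg.
After the second burn: m = 15,959.9 × exp(−1900/3720.0) = 15,959.9 × 0.60004 = 9,576.58 kg.
Second-burn propellant = 15,959.9 − 9,576.58 = 6,383.32 kg.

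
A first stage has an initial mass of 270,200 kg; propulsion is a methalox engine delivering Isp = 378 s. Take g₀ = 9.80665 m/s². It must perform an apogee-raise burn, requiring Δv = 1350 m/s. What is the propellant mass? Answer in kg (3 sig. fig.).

propellant mass ≈ 82500 kg

v_e = Isp · g₀ = 378 × 9.80665 = 3706.9 m/s.
By the Tsiolkovsky rocket equation, m₀/m_f = exp(Δv / v_e) = exp(1350 / 3706.9) = exp(0.3642) = 1.4393.
m_f = 270,200 / 1.4393 = 187,730 kg, so propellant = m₀ − m_f = 270,200 − 187,730 = 82,470 kg.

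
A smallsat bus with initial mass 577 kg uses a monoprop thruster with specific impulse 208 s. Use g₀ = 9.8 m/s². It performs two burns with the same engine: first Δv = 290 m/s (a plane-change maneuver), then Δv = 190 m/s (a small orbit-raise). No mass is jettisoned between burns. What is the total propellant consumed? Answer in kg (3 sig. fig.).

v_e = Isp · g₀ = 208 × 9.8 = 2038.4 m/s.
After the first burn: m = 577 × exp(−290/2038.4) = 577 × 0.86739 = 500.484 kg.
After the second burn: m = 500.484 × exp(−190/2038.4) = 500.484 × 0.91100 = 455.941 kg.
Total propellant = m₀ − m_final = 577 − 455.941 = 121.059 kg.

total propellant consumed ≈ 121 kg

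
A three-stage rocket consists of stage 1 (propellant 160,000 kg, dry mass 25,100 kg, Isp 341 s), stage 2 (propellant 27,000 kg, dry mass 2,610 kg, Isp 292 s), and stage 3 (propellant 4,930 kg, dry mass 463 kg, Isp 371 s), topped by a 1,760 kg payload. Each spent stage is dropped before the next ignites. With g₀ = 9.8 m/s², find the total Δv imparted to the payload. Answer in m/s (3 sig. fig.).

Ignition mass of stage 1 = 160,000+25,100 + 27,000+2,610 + 4,930+463 + 1,760 = 221,863 kg.
Stage 1: m₀ = 221,863 kg, m_f = 221,863 − 160,000 = 61,863 kg; Δv = 341×9.8×ln(3.586) = 3341.8×1.2771 ≈ 4268 m/s.
Stage 2: m₀ = 36,763 kg, m_f = 36,763 − 27,000 = 9,763 kg; Δv = 292×9.8×ln(3.766) = 2861.6×1.3259 ≈ 3794 m/s.
Stage 3: m₀ = 7,153 kg, m_f = 7,153 − 4,930 = 2,223 kg; Δv = 371×9.8×ln(3.218) = 3635.8×1.1687 ≈ 4249 m/s.
Total Δv = 4268 + 3794 + 4249 = 12311 m/s.

Δv ≈ 12300 m/s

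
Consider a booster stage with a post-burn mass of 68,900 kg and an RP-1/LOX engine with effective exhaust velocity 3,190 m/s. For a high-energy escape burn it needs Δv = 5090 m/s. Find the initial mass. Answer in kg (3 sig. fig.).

m₀/m_f = exp(Δv / v_e) = exp(5090 / 3190.0) = exp(1.5956) = 4.9313.
m₀ = m_f × 4.9313 = 68,900 × 4.9313 = 339,767 kg.

initial mass ≈ 340000 kg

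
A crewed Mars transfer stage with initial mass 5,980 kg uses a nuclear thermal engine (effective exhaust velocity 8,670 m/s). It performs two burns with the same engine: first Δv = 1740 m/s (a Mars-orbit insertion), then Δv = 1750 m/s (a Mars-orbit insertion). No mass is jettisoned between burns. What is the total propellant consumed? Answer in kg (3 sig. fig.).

total propellant consumed ≈ 1980 kg

After the first burn: m = 5980 × exp(−1740/8670.0) = 5980 × 0.81816 = 4,892.6 kg.
After the second burn: m = 4,892.6 × exp(−1750/8670.0) = 4,892.6 × 0.81722 = 3,998.33 kg.
Total propellant = m₀ − m_final = 5980 − 3,998.33 = 1,981.67 kg.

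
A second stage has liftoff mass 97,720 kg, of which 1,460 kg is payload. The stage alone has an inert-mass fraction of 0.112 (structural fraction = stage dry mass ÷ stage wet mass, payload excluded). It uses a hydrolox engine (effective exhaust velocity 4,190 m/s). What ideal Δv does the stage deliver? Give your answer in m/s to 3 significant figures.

Stage wet mass = m₀ − payload = 97,720 − 1,460 = 96,260 kg.
Stage dry mass = ε × stage wet mass = 0.112 × 96,260 = 10,781.1 kg.
Burnout mass m_f = stage dry + payload = 10,781.1 + 1,460 = 12,241.1 kg.
Using Δv = v_e ln(m₀/m_f): Δv = v_e · ln(97,720/12,241.1) = 4190.0 × ln(7.983) = 4190.0 × 2.0773 ≈ 8704 m/s.

Δv ≈ 8700 m/s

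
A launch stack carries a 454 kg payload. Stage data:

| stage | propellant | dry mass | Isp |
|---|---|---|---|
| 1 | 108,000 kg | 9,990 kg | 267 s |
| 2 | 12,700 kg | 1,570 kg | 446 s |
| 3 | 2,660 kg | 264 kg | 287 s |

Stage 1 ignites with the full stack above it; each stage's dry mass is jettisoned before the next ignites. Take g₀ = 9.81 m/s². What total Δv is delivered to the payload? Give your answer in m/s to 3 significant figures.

Δv ≈ 14100 m/s

Ignition mass of stage 1 = 108,000+9,990 + 12,700+1,570 + 2,660+264 + 454 = 135,638 kg.
Stage 1: m₀ = 135,638 kg, m_f = 135,638 − 108,000 = 27,638 kg; Δv = 267×9.81×ln(4.908) = 2619.3×1.5908 ≈ 4167 m/s.
Stage 2: m₀ = 17,648 kg, m_f = 17,648 − 12,700 = 4,948 kg; Δv = 446×9.81×ln(3.567) = 4375.3×1.2716 ≈ 5564 m/s.
Stage 3: m₀ = 3,378 kg, m_f = 3,378 − 2,660 = 718 kg; Δv = 287×9.81×ln(4.705) = 2815.5×1.5486 ≈ 4360 m/s.
Total Δv = 4167 + 5564 + 4360 = 14091 m/s.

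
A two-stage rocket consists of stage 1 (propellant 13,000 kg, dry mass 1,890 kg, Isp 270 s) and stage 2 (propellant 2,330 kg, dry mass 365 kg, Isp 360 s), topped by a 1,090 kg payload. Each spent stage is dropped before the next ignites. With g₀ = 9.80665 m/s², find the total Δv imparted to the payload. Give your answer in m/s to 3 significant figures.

Δv ≈ 6530 m/s

Ignition mass of stage 1 = 13,000+1,890 + 2,330+365 + 1,090 = 18,675 kg.
Stage 1: m₀ = 18,675 kg, m_f = 18,675 − 13,000 = 5,675 kg; Δv = 270×9.80665×ln(3.291) = 2647.8×1.1911 ≈ 3154 m/s.
Stage 2: m₀ = 3,785 kg, m_f = 3,785 − 2,330 = 1,455 kg; Δv = 360×9.80665×ln(2.601) = 3530.4×0.9560 ≈ 3375 m/s.
Total Δv = 3154 + 3375 = 6529 m/s.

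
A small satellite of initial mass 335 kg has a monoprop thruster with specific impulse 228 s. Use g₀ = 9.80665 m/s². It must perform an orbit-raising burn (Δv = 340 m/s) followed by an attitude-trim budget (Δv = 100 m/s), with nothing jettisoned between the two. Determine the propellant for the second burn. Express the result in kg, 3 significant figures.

propellant for the second burn ≈ 12.6 kg

v_e = Isp · g₀ = 228 × 9.80665 = 2235.9 m/s.
After the first burn: m = 335 × exp(−340/2235.9) = 335 × 0.85893 = 287.742 kg.
After the second burn: m = 287.742 × exp(−100/2235.9) = 287.742 × 0.95626 = 275.156 kg.
Second-burn propellant = 287.742 − 275.156 = 12.586 kg.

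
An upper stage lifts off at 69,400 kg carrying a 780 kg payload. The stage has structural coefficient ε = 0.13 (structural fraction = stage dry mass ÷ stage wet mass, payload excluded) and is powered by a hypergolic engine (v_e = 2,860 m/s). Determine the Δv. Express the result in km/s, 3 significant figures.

Stage wet mass = m₀ − payload = 69,400 − 780 = 68,620 kg.
Stage dry mass = ε × stage wet mass = 0.13 × 68,620 = 8,920.6 kg.
Burnout mass m_f = stage dry + payload = 8,920.6 + 780 = 9,700.6 kg.
Using Δv = v_e ln(m₀/m_f): Δv = v_e · ln(69,400/9,700.6) = 2860.0 × ln(7.154) = 2860.0 × 1.9677 ≈ 5628 m/s.

Δv ≈ 5.63 km/s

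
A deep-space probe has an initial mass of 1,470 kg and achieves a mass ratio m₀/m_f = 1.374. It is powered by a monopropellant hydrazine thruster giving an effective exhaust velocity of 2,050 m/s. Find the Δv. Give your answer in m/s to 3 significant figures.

Δv ≈ 651 m/s

Δv = v_e · ln(1.374) = 2050.0 × 0.3177 ≈ 651.3 m/s.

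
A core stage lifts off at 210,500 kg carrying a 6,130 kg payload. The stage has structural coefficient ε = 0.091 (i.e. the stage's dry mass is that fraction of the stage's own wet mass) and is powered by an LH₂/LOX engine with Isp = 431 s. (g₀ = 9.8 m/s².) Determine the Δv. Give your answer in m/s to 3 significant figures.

Δv ≈ 9050 m/s

Stage wet mass = m₀ − payload = 210,500 − 6,130 = 204,370 kg.
Stage dry mass = ε × stage wet mass = 0.091 × 204,370 = 18,597.7 kg.
Burnout mass m_f = stage dry + payload = 18,597.7 + 6,130 = 24,727.7 kg.
v_e = Isp · g₀ = 431 × 9.8 = 4223.8 m/s.
Δv = v_e · ln(210,500/24,727.7) = 4223.8 × ln(8.513) = 4223.8 × 2.1416 ≈ 9046 m/s.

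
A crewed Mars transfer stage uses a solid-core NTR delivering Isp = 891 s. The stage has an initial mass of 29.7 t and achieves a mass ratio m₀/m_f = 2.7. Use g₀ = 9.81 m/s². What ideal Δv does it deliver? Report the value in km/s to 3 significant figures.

v_e = Isp · g₀ = 891 × 9.81 = 8740.7 m/s.
Δv = v_e · ln(2.7) = 8740.7 × 0.9933 ≈ 8681.7 m/s.

Δv ≈ 8.68 km/s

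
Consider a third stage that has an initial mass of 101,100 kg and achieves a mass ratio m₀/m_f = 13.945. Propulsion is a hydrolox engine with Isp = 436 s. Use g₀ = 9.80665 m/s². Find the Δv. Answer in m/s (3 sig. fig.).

Δv ≈ 11300 m/s

v_e = Isp · g₀ = 436 × 9.80665 = 4275.7 m/s.
From the ideal rocket equation, Δv = v_e · ln(13.945) = 4275.7 × 2.6351 ≈ 11267.0 m/s.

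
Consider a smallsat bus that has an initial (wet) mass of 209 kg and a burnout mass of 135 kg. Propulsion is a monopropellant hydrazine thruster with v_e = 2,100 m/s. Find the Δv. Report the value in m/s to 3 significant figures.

Δv ≈ 918 m/s

From the ideal rocket equation, Δv = v_e · ln(m₀/m_f) = 2100.0 × ln(1.548) = 2100.0 × 0.4371 ≈ 917.8 m/s.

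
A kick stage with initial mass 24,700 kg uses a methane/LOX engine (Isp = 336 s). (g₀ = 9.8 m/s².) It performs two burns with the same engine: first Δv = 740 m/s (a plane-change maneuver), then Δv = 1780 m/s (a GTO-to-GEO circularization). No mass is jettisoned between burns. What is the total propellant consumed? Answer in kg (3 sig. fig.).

total propellant consumed ≈ 13200 kg

v_e = Isp · g₀ = 336 × 9.8 = 3292.8 m/s.
After the first burn: m = 24700 × exp(−740/3292.8) = 24700 × 0.79873 = 19,728.6 kg.
After the second burn: m = 19,728.6 × exp(−1780/3292.8) = 19,728.6 × 0.58241 = 11,490.1 kg.
Total propellant = m₀ − m_final = 24700 − 11,490.1 = 13,209.9 kg.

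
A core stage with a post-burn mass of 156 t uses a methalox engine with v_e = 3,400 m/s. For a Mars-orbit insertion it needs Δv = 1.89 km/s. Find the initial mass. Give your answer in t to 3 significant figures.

From the ideal rocket equation, m₀/m_f = exp(Δv / v_e) = exp(1890 / 3400.0) = exp(0.5559) = 1.7435.
m₀ = m_f × 1.7435 = 156 × 1.7435 = 271.986 t.

initial mass ≈ 272 t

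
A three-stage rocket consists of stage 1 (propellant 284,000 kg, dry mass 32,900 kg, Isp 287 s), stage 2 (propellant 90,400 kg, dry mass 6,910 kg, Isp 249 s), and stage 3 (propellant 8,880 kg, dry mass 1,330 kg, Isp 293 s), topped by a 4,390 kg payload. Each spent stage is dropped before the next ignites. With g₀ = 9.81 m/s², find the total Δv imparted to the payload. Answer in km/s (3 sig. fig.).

Ignition mass of stage 1 = 284,000+32,900 + 90,400+6,910 + 8,880+1,330 + 4,390 = 428,810 kg.
Stage 1: m₀ = 428,810 kg, m_f = 428,810 − 284,000 = 144,810 kg; Δv = 287×9.81×ln(2.961) = 2815.5×1.0856 ≈ 3056 m/s.
Stage 2: m₀ = 111,910 kg, m_f = 111,910 − 90,400 = 21,510 kg; Δv = 249×9.81×ln(5.203) = 2442.7×1.6492 ≈ 4028 m/s.
Stage 3: m₀ = 14,600 kg, m_f = 14,600 − 8,880 = 5,720 kg; Δv = 293×9.81×ln(2.552) = 2874.3×0.9371 ≈ 2693 m/s.
Total Δv = 3056 + 4028 + 2693 = 9777 m/s.

Δv ≈ 9.78 km/s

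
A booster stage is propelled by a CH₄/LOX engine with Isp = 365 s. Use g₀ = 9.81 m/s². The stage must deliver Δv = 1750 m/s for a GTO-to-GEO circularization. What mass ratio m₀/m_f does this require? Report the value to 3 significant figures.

mass ratio ≈ 1.63

v_e = Isp · g₀ = 365 × 9.81 = 3580.7 m/s.
From the ideal rocket equation, m₀/m_f = exp(Δv / v_e) = exp(1750 / 3580.7) = exp(0.4887) = 1.6303.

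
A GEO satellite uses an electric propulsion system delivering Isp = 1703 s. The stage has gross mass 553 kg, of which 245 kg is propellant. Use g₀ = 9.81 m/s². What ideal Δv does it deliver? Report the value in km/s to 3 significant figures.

v_e = Isp · g₀ = 1703 × 9.81 = 16706.4 m/s.
m_f = m₀ − m_prop = 553 − 245 = 308 kg.
Δv = v_e · ln(m₀/m_f) = 16706.4 × ln(1.795) = 16706.4 × 0.5853 ≈ 9777.6 m/s.

Δv ≈ 9.78 km/s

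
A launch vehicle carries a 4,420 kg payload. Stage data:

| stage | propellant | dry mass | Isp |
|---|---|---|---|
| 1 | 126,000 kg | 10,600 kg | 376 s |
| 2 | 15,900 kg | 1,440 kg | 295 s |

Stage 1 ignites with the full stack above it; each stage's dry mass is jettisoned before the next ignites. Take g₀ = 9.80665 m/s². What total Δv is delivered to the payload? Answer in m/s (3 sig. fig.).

Ignition mass of stage 1 = 126,000+10,600 + 15,900+1,440 + 4,420 = 158,360 kg.
Stage 1: m₀ = 158,360 kg, m_f = 158,360 − 126,000 = 32,360 kg; Δv = 376×9.80665×ln(4.894) = 3687.3×1.5879 ≈ 5855 m/s.
Stage 2: m₀ = 21,760 kg, m_f = 21,760 − 15,900 = 5,860 kg; Δv = 295×9.80665×ln(3.713) = 2893.0×1.3119 ≈ 3795 m/s.
Total Δv = 5855 + 3795 = 9650 m/s.

Δv ≈ 9650 m/s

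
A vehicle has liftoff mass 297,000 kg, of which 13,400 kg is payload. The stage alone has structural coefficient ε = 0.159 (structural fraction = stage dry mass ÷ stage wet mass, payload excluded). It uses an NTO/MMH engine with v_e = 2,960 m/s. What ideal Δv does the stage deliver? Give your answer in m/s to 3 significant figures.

Δv ≈ 4810 m/s

Stage wet mass = m₀ − payload = 297,000 − 13,400 = 283,600 kg.
Stage dry mass = ε × stage wet mass = 0.159 × 283,600 = 45,092.4 kg.
Burnout mass m_f = stage dry + payload = 45,092.4 + 13,400 = 58,492.4 kg.
Δv = v_e · ln(297,000/58,492.4) = 2960.0 × ln(5.078) = 2960.0 × 1.6248 ≈ 4810 m/s.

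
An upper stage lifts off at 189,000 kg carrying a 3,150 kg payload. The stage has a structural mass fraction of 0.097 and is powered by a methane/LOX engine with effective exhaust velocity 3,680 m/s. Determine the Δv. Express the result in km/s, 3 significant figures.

Δv ≈ 8.05 km/s

Stage wet mass = m₀ − payload = 189,000 − 3,150 = 185,850 kg.
Stage dry mass = ε × stage wet mass = 0.097 × 185,850 = 18,027.5 kg.
Burnout mass m_f = stage dry + payload = 18,027.5 + 3,150 = 21,177.5 kg.
From the ideal rocket equation, Δv = v_e · ln(189,000/21,177.5) = 3680.0 × ln(8.925) = 3680.0 × 2.1888 ≈ 8055 m/s.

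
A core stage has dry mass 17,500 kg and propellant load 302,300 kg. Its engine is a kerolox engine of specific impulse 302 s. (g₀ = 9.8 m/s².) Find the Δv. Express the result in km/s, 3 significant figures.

Δv ≈ 8.60 km/s

v_e = Isp · g₀ = 302 × 9.8 = 2959.6 m/s.
m₀ = m_dry + m_prop = 17,500 + 302,300 = 319,800 kg.
Δv = v_e · ln(m₀/m_f) = 2959.6 × ln(18.27) = 2959.6 × 2.9055 ≈ 8599.1 m/s.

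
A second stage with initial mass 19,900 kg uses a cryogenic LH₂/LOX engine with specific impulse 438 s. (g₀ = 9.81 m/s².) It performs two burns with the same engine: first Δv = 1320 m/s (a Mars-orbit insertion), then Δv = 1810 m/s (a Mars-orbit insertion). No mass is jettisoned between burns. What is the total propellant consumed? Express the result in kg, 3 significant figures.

total propellant consumed ≈ 10300 kg

v_e = Isp · g₀ = 438 × 9.81 = 4296.8 m/s.
After the first burn: m = 19900 × exp(−1320/4296.8) = 19900 × 0.73550 = 14,636.5 kg.
After the second burn: m = 14,636.5 × exp(−1810/4296.8) = 14,636.5 × 0.65623 = 9,604.91 kg.
Total propellant = m₀ − m_final = 19900 − 9,604.91 = 10,295.09 kg.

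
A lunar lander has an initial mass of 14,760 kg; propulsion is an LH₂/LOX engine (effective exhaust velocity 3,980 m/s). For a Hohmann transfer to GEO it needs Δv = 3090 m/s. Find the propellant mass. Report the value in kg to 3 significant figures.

By the Tsiolkovsky rocket equation, m₀/m_f = exp(Δv / v_e) = exp(3090 / 3980.0) = exp(0.7764) = 2.1736.
m_f = 14,760 / 2.1736 = 6,790.58 kg, so propellant = m₀ − m_f = 14,760 − 6,790.58 = 7,969.42 kg.

propellant mass ≈ 7970 kg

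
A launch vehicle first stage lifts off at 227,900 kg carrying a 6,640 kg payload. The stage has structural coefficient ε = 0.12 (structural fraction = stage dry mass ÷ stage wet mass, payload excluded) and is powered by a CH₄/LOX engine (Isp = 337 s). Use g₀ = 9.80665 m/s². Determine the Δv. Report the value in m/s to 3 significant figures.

Stage wet mass = m₀ − payload = 227,900 − 6,640 = 221,260 kg.
Stage dry mass = ε × stage wet mass = 0.12 × 221,260 = 26,551.2 kg.
Burnout mass m_f = stage dry + payload = 26,551.2 + 6,640 = 33,191.2 kg.
v_e = Isp · g₀ = 337 × 9.80665 = 3304.8 m/s.
Using Δv = v_e ln(m₀/m_f): Δv = v_e · ln(227,900/33,191.2) = 3304.8 × ln(6.866) = 3304.8 × 1.9266 ≈ 6367 m/s.

Δv ≈ 6370 m/s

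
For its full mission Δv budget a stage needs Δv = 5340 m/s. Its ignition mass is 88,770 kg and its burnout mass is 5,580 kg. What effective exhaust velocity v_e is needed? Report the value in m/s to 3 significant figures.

v_e ≈ 1930 m/s

ln(m₀/m_f) = ln(88770/5580) = ln(15.91) = 2.7669.
v_e = Δv / ln(m₀/m_f) = 5340 / 2.7669 = 1930.0 m/s.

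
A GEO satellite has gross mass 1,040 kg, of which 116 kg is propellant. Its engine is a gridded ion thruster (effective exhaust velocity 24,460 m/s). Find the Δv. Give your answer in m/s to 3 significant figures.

Δv ≈ 2890 m/s

m_f = m₀ − m_prop = 1,040 − 116 = 924 kg.
Δv = v_e · ln(m₀/m_f) = 24460.0 × ln(1.126) = 24460.0 × 0.1183 ≈ 2892.7 m/s.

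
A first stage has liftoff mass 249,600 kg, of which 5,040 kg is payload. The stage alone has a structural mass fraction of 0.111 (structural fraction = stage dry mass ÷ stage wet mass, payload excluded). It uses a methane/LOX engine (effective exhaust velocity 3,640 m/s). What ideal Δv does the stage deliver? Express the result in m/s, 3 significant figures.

Stage wet mass = m₀ − payload = 249,600 − 5,040 = 244,560 kg.
Stage dry mass = ε × stage wet mass = 0.111 × 244,560 = 27,146.2 kg.
Burnout mass m_f = stage dry + payload = 27,146.2 + 5,040 = 32,186.2 kg.
Rocket equation: Δv = v_e · ln(249,600/32,186.2) = 3640.0 × ln(7.755) = 3640.0 × 2.0483 ≈ 7456 m/s.

Δv ≈ 7460 m/s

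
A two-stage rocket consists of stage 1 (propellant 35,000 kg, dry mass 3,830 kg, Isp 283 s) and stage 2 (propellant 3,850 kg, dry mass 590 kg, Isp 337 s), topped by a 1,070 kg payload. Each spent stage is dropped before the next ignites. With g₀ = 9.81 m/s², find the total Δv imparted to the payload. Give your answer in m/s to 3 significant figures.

Ignition mass of stage 1 = 35,000+3,830 + 3,850+590 + 1,070 = 44,340 kg.
Stage 1: m₀ = 44,340 kg, m_f = 44,340 − 35,000 = 9,340 kg; Δv = 283×9.81×ln(4.747) = 2776.2×1.5576 ≈ 4324 m/s.
Stage 2: m₀ = 5,510 kg, m_f = 5,510 − 3,850 = 1,660 kg; Δv = 337×9.81×ln(3.319) = 3306.0×1.1997 ≈ 3966 m/s.
Total Δv = 4324 + 3966 = 8290 m/s.

Δv ≈ 8290 m/s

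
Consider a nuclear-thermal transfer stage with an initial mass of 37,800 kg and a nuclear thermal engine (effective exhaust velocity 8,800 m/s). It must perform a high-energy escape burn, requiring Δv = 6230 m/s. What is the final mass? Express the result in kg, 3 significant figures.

m₀/m_f = exp(Δv / v_e) = exp(6230 / 8800.0) = exp(0.7080) = 2.0298.
m_f = m₀ / 2.0298 = 37,800 / 2.0298 = 18,622.5 kg.

final mass ≈ 18600 kg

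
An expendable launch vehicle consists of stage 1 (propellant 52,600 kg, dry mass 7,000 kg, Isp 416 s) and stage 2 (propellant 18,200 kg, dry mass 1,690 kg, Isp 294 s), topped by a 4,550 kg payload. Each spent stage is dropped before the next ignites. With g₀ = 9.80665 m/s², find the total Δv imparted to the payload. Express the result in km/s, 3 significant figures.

Δv ≈ 7.95 km/s

Ignition mass of stage 1 = 52,600+7,000 + 18,200+1,690 + 4,550 = 84,040 kg.
Stage 1: m₀ = 84,040 kg, m_f = 84,040 − 52,600 = 31,440 kg; Δv = 416×9.80665×ln(2.673) = 4079.6×0.9832 ≈ 4011 m/s.
Stage 2: m₀ = 24,440 kg, m_f = 24,440 − 18,200 = 6,240 kg; Δv = 294×9.80665×ln(3.917) = 2883.2×1.3652 ≈ 3936 m/s.
Total Δv = 4011 + 3936 = 7947 m/s.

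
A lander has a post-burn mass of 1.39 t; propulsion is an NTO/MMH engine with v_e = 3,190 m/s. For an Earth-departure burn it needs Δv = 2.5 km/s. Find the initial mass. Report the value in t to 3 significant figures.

initial mass ≈ 3.04 t

From the ideal rocket equation, m₀/m_f = exp(Δv / v_e) = exp(2500 / 3190.0) = exp(0.7837) = 2.1896.
m₀ = m_f × 2.1896 = 1.39 × 2.1896 = 3.04354 t.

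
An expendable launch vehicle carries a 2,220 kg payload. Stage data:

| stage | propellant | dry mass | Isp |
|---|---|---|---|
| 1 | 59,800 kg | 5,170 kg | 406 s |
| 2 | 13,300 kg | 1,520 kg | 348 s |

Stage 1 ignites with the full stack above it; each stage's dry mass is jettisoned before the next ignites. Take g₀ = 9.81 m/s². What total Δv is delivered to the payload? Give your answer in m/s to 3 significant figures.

Δv ≈ 10400 m/s

Ignition mass of stage 1 = 59,800+5,170 + 13,300+1,520 + 2,220 = 82,010 kg.
Stage 1: m₀ = 82,010 kg, m_f = 82,010 − 59,800 = 22,210 kg; Δv = 406×9.81×ln(3.692) = 3982.9×1.3063 ≈ 5203 m/s.
Stage 2: m₀ = 17,040 kg, m_f = 17,040 − 13,300 = 3,740 kg; Δv = 348×9.81×ln(4.556) = 3413.9×1.5165 ≈ 5177 m/s.
Total Δv = 5203 + 5177 = 10380 m/s.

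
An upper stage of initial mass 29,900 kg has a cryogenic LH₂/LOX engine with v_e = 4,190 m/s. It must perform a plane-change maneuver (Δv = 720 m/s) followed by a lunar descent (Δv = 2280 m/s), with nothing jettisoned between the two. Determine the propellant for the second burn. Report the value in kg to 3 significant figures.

After the first burn: m = 29900 × exp(−720/4190.0) = 29900 × 0.84212 = 25,179.4 kg.
After the second burn: m = 25,179.4 × exp(−2280/4190.0) = 25,179.4 × 0.58033 = 14,612.4 kg.
Second-burn propellant = 25,179.4 − 14,612.4 = 10,567 kg.

propellant for the second burn ≈ 10600 kg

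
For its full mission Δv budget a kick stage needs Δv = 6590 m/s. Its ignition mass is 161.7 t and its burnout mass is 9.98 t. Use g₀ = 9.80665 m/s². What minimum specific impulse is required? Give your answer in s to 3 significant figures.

Isp ≈ 241 s

ln(m₀/m_f) = ln(161700/9980) = ln(16.2) = 2.7852.
v_e = Δv / ln(m₀/m_f) = 6590 / 2.7852 = 2366.1 m/s.
Isp = v_e / g₀ = 2366.1 / 9.80665 = 241.3 s.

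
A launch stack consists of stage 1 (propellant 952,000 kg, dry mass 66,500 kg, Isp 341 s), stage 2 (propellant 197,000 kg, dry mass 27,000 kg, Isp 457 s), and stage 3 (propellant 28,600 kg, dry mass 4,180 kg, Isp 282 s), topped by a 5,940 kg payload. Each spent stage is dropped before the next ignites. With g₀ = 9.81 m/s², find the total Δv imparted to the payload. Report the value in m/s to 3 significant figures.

Δv ≈ 14500 m/s

Ignition mass of stage 1 = 952,000+66,500 + 197,000+27,000 + 28,600+4,180 + 5,940 = 1,281,220 kg.
Stage 1: m₀ = 1,281,220 kg, m_f = 1,281,220 − 952,000 = 329,220 kg; Δv = 341×9.81×ln(3.892) = 3345.2×1.3588 ≈ 4546 m/s.
Stage 2: m₀ = 262,720 kg, m_f = 262,720 − 197,000 = 65,720 kg; Δv = 457×9.81×ln(3.998) = 4483.2×1.3857 ≈ 6212 m/s.
Stage 3: m₀ = 38,720 kg, m_f = 38,720 − 28,600 = 10,120 kg; Δv = 282×9.81×ln(3.826) = 2766.4×1.3418 ≈ 3712 m/s.
Total Δv = 4546 + 6212 + 3712 = 14470 m/s.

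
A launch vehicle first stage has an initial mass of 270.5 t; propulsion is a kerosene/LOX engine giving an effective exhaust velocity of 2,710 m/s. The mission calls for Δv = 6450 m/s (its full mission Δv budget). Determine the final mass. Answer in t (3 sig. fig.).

m₀/m_f = exp(Δv / v_e) = exp(6450 / 2710.0) = exp(2.3801) = 10.8057.
m_f = m₀ / 10.8057 = 270.5 / 10.8057 = 25.0331 t.

final mass ≈ 25.0 t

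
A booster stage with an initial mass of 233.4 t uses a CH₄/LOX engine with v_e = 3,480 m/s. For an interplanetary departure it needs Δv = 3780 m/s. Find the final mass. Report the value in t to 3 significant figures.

m₀/m_f = exp(Δv / v_e) = exp(3780 / 3480.0) = exp(1.0862) = 2.9630.
m_f = m₀ / 2.9630 = 233.4 / 2.9630 = 78.7715 t.

final mass ≈ 78.8 t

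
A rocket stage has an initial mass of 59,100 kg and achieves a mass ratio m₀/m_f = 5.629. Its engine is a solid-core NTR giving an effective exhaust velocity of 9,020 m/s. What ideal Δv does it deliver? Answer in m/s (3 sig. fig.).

Δv = v_e · ln(5.629) = 9020.0 × 1.7279 ≈ 15585.9 m/s.

Δv ≈ 15600 m/s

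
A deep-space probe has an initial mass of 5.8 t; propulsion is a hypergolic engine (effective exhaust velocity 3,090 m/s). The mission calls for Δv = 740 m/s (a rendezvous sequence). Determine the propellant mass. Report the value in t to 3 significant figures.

propellant mass ≈ 1.24 t

From the ideal rocket equation, m₀/m_f = exp(Δv / v_e) = exp(740 / 3090.0) = exp(0.2395) = 1.2706.
m_f = 5.8 / 1.2706 = 4.56477 t, so propellant = m₀ − m_f = 5.8 − 4.56477 = 1.23523 t.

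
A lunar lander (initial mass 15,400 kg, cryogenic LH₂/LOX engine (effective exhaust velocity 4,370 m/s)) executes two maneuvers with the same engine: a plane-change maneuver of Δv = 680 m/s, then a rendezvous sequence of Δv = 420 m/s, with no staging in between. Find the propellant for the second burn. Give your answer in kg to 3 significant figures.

propellant for the second burn ≈ 1210 kg

After the first burn: m = 15400 × exp(−680/4370.0) = 15400 × 0.85590 = 13,180.9 kg.
After the second burn: m = 13,180.9 × exp(−420/4370.0) = 13,180.9 × 0.90836 = 11,973 kg.
Second-burn propellant = 13,180.9 − 11,973 = 1,207.9 kg.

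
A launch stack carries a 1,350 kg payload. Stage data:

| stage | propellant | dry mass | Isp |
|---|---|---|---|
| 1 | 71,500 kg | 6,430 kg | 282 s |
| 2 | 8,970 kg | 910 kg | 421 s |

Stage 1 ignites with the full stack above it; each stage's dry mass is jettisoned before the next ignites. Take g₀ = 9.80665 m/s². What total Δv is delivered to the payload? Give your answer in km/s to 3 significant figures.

Ignition mass of stage 1 = 71,500+6,430 + 8,970+910 + 1,350 = 89,160 kg.
Stage 1: m₀ = 89,160 kg, m_f = 89,160 − 71,500 = 17,660 kg; Δv = 282×9.80665×ln(5.049) = 2765.5×1.6191 ≈ 4478 m/s.
Stage 2: m₀ = 11,230 kg, m_f = 11,230 − 8,970 = 2,260 kg; Δv = 421×9.80665×ln(4.969) = 4128.6×1.6032 ≈ 6619 m/s.
Total Δv = 4478 + 6619 = 11097 m/s.

Δv ≈ 11.1 km/s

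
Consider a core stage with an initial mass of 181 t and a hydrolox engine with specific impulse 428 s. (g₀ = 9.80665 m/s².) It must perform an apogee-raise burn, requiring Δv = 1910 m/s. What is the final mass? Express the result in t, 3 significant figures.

v_e = Isp · g₀ = 428 × 9.80665 = 4197.2 m/s.
m₀/m_f = exp(Δv / v_e) = exp(1910 / 4197.2) = exp(0.4551) = 1.5763.
m_f = m₀ / 1.5763 = 181 / 1.5763 = 114.826 t.

final mass ≈ 115 t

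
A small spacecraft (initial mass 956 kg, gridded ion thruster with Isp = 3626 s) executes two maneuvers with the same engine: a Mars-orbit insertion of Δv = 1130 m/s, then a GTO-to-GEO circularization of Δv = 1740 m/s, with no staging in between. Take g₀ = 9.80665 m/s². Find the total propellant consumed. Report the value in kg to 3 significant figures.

total propellant consumed ≈ 74.1 kg

v_e = Isp · g₀ = 3626 × 9.80665 = 35558.9 m/s.
After the first burn: m = 956 × exp(−1130/35558.9) = 956 × 0.96872 = 926.096 kg.
After the second burn: m = 926.096 × exp(−1740/35558.9) = 926.096 × 0.95225 = 881.875 kg.
Total propellant = m₀ − m_final = 956 − 881.875 = 74.125 kg.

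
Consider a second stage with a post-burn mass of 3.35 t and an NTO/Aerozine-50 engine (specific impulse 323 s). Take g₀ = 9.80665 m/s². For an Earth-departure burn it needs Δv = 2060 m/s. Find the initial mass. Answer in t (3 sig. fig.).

v_e = Isp · g₀ = 323 × 9.80665 = 3167.5 m/s.
m₀/m_f = exp(Δv / v_e) = exp(2060 / 3167.5) = exp(0.6503) = 1.9162.
m₀ = m_f × 1.9162 = 3.35 × 1.9162 = 6.41927 t.

initial mass ≈ 6.42 t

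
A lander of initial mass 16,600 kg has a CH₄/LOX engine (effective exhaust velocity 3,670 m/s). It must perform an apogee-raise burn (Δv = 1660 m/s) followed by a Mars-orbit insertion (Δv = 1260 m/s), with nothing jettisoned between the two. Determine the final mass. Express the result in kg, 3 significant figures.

final mass ≈ 7490 kg

After the first burn: m = 16600 × exp(−1660/3670.0) = 16600 × 0.63615 = 10,560.1 kg.
After the second burn: m = 10,560.1 × exp(−1260/3670.0) = 10,560.1 × 0.70941 = 7,491.44 kg.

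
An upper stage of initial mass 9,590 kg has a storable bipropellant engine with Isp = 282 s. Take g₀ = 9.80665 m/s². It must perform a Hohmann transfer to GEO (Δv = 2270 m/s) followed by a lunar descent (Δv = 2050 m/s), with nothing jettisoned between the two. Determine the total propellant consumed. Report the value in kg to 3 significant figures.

total propellant consumed ≈ 7580 kg

v_e = Isp · g₀ = 282 × 9.80665 = 2765.5 m/s.
After the first burn: m = 9590 × exp(−2270/2765.5) = 9590 × 0.44006 = 4,220.18 kg.
After the second burn: m = 4,220.18 × exp(−2050/2765.5) = 4,220.18 × 0.47650 = 2,010.92 kg.
Total propellant = m₀ − m_final = 9590 − 2,010.92 = 7,579.08 kg.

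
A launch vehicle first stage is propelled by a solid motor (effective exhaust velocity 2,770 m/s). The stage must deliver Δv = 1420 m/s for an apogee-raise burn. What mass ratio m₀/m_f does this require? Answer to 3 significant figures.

Rocket equation: m₀/m_f = exp(Δv / v_e) = exp(1420 / 2770.0) = exp(0.5126) = 1.6697.

mass ratio ≈ 1.67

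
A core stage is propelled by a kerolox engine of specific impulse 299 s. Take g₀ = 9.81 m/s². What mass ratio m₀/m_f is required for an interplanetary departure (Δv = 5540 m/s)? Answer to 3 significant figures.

mass ratio ≈ 6.61

v_e = Isp · g₀ = 299 × 9.81 = 2933.2 m/s.
m₀/m_f = exp(Δv / v_e) = exp(5540 / 2933.2) = exp(1.8887) = 6.6110.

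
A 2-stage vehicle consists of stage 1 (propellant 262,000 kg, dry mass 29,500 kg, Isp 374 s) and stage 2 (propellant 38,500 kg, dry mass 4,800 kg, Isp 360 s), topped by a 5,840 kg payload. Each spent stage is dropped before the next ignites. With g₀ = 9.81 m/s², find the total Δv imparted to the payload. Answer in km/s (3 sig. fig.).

Ignition mass of stage 1 = 262,000+29,500 + 38,500+4,800 + 5,840 = 340,640 kg.
Stage 1: m₀ = 340,640 kg, m_f = 340,640 − 262,000 = 78,640 kg; Δv = 374×9.81×ln(4.332) = 3668.9×1.4659 ≈ 5378 m/s.
Stage 2: m₀ = 49,140 kg, m_f = 49,140 − 38,500 = 10,640 kg; Δv = 360×9.81×ln(4.618) = 3531.6×1.5301 ≈ 5404 m/s.
Total Δv = 5378 + 5404 = 10782 m/s.

Δv ≈ 10.8 km/s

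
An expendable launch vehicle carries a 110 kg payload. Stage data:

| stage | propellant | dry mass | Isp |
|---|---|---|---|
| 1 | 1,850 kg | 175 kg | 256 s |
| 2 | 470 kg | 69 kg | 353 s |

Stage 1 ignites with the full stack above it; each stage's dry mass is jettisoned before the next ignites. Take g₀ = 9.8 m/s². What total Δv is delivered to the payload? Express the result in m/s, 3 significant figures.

Δv ≈ 7410 m/s

Ignition mass of stage 1 = 1,850+175 + 470+69 + 110 = 2,674 kg.
Stage 1: m₀ = 2,674 kg, m_f = 2,674 − 1,850 = 824 kg; Δv = 256×9.8×ln(3.245) = 2508.8×1.1772 ≈ 2953 m/s.
Stage 2: m₀ = 649 kg, m_f = 649 − 470 = 179 kg; Δv = 353×9.8×ln(3.626) = 3459.4×1.2880 ≈ 4456 m/s.
Total Δv = 2953 + 4456 = 7409 m/s.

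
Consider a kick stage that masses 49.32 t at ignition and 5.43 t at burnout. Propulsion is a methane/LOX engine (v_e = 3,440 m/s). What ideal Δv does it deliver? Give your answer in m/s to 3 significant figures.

By the Tsiolkovsky rocket equation, Δv = v_e · ln(m₀/m_f) = 3440.0 × ln(9.083) = 3440.0 × 2.2064 ≈ 7590.0 m/s.

Δv ≈ 7590 m/s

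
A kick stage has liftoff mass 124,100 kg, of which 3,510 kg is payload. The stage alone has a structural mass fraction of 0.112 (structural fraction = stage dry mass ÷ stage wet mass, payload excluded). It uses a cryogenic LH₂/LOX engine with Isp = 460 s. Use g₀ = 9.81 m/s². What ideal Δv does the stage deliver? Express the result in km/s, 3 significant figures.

Stage wet mass = m₀ − payload = 124,100 − 3,510 = 120,590 kg.
Stage dry mass = ε × stage wet mass = 0.112 × 120,590 = 13,506.1 kg.
Burnout mass m_f = stage dry + payload = 13,506.1 + 3,510 = 17,016.1 kg.
v_e = Isp · g₀ = 460 × 9.81 = 4512.6 m/s.
Rocket equation: Δv = v_e · ln(124,100/17,016.1) = 4512.6 × ln(7.293) = 4512.6 × 1.9869 ≈ 8966 m/s.

Δv ≈ 8.97 km/s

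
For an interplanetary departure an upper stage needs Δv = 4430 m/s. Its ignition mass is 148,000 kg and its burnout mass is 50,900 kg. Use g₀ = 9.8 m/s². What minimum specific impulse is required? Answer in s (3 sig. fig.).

ln(m₀/m_f) = ln(148000/50900) = ln(2.908) = 1.0673.
v_e = Δv / ln(m₀/m_f) = 4430 / 1.0673 = 4150.5 m/s.
Isp = v_e / g₀ = 4150.5 / 9.8 = 423.5 s.

Isp ≈ 424 s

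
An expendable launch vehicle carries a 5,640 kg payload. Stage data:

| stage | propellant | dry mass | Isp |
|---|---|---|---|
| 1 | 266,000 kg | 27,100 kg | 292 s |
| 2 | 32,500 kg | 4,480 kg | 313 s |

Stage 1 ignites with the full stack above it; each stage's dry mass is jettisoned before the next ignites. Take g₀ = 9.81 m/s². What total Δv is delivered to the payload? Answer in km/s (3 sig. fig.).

Δv ≈ 8.92 km/s

Ignition mass of stage 1 = 266,000+27,100 + 32,500+4,480 + 5,640 = 335,720 kg.
Stage 1: m₀ = 335,720 kg, m_f = 335,720 − 266,000 = 69,720 kg; Δv = 292×9.81×ln(4.815) = 2864.5×1.5718 ≈ 4502 m/s.
Stage 2: m₀ = 42,620 kg, m_f = 42,620 − 32,500 = 10,120 kg; Δv = 313×9.81×ln(4.211) = 3070.5×1.4378 ≈ 4415 m/s.
Total Δv = 4502 + 4415 = 8917 m/s.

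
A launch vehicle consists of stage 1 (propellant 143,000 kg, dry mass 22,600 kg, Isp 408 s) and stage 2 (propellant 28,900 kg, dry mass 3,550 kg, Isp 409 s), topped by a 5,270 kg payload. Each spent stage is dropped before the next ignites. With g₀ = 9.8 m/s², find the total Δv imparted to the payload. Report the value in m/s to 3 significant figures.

Ignition mass of stage 1 = 143,000+22,600 + 28,900+3,550 + 5,270 = 203,320 kg.
Stage 1: m₀ = 203,320 kg, m_f = 203,320 − 143,000 = 60,320 kg; Δv = 408×9.8×ln(3.371) = 3998.4×1.2151 ≈ 4859 m/s.
Stage 2: m₀ = 37,720 kg, m_f = 37,720 − 28,900 = 8,820 kg; Δv = 409×9.8×ln(4.277) = 4008.2×1.4532 ≈ 5825 m/s.
Total Δv = 4859 + 5825 = 10684 m/s.

Δv ≈ 10700 m/s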